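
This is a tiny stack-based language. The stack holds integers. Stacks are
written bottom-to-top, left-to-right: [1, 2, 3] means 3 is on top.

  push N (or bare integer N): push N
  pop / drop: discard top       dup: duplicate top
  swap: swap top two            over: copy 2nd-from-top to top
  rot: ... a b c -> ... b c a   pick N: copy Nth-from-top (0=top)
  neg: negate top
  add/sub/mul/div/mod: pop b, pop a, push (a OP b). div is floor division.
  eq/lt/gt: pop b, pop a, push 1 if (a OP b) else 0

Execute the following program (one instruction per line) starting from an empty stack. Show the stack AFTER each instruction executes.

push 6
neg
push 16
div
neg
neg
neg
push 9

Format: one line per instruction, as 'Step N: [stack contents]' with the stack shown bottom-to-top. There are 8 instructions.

Step 1: [6]
Step 2: [-6]
Step 3: [-6, 16]
Step 4: [-1]
Step 5: [1]
Step 6: [-1]
Step 7: [1]
Step 8: [1, 9]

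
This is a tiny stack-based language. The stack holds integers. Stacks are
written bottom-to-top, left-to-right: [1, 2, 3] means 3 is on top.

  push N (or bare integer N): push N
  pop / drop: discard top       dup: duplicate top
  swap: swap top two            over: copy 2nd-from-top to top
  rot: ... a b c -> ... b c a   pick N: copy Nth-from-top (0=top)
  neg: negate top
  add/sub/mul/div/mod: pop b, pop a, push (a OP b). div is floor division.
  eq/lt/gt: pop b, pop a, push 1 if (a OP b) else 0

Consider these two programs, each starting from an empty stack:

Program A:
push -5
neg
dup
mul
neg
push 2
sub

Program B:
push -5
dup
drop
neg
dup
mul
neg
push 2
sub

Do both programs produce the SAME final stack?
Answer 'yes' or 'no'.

Answer: yes

Derivation:
Program A trace:
  After 'push -5': [-5]
  After 'neg': [5]
  After 'dup': [5, 5]
  After 'mul': [25]
  After 'neg': [-25]
  After 'push 2': [-25, 2]
  After 'sub': [-27]
Program A final stack: [-27]

Program B trace:
  After 'push -5': [-5]
  After 'dup': [-5, -5]
  After 'drop': [-5]
  After 'neg': [5]
  After 'dup': [5, 5]
  After 'mul': [25]
  After 'neg': [-25]
  After 'push 2': [-25, 2]
  After 'sub': [-27]
Program B final stack: [-27]
Same: yes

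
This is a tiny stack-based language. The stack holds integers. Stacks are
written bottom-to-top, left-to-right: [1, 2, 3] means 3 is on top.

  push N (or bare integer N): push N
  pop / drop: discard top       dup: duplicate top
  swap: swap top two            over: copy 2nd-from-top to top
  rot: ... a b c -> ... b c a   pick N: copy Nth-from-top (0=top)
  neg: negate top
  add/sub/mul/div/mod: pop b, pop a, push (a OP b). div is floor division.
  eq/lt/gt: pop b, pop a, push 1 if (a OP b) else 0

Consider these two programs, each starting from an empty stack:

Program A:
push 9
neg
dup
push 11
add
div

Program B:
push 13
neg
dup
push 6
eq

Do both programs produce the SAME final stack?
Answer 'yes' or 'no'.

Answer: no

Derivation:
Program A trace:
  After 'push 9': [9]
  After 'neg': [-9]
  After 'dup': [-9, -9]
  After 'push 11': [-9, -9, 11]
  After 'add': [-9, 2]
  After 'div': [-5]
Program A final stack: [-5]

Program B trace:
  After 'push 13': [13]
  After 'neg': [-13]
  After 'dup': [-13, -13]
  After 'push 6': [-13, -13, 6]
  After 'eq': [-13, 0]
Program B final stack: [-13, 0]
Same: no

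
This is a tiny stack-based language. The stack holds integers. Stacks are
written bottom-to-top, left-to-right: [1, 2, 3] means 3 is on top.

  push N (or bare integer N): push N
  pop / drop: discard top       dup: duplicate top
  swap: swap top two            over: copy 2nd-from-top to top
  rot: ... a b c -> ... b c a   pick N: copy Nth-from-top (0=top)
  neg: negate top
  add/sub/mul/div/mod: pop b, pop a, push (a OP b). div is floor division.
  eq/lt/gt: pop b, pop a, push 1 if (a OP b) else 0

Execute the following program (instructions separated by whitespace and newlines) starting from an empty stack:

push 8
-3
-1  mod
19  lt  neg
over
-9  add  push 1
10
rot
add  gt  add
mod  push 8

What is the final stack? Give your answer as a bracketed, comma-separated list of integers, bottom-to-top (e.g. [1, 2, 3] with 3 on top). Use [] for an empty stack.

After 'push 8': [8]
After 'push -3': [8, -3]
After 'push -1': [8, -3, -1]
After 'mod': [8, 0]
After 'push 19': [8, 0, 19]
After 'lt': [8, 1]
After 'neg': [8, -1]
After 'over': [8, -1, 8]
After 'push -9': [8, -1, 8, -9]
After 'add': [8, -1, -1]
After 'push 1': [8, -1, -1, 1]
After 'push 10': [8, -1, -1, 1, 10]
After 'rot': [8, -1, 1, 10, -1]
After 'add': [8, -1, 1, 9]
After 'gt': [8, -1, 0]
After 'add': [8, -1]
After 'mod': [0]
After 'push 8': [0, 8]

Answer: [0, 8]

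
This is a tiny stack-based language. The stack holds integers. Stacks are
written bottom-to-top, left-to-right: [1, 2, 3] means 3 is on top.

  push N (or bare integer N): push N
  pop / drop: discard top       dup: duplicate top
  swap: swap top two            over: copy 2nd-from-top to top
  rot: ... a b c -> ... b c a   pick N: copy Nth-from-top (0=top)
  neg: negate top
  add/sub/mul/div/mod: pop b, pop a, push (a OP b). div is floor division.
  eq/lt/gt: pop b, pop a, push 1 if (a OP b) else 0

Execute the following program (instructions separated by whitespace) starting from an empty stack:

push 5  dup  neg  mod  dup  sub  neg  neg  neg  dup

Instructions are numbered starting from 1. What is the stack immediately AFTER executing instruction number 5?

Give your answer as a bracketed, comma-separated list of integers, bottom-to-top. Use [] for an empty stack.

Step 1 ('push 5'): [5]
Step 2 ('dup'): [5, 5]
Step 3 ('neg'): [5, -5]
Step 4 ('mod'): [0]
Step 5 ('dup'): [0, 0]

Answer: [0, 0]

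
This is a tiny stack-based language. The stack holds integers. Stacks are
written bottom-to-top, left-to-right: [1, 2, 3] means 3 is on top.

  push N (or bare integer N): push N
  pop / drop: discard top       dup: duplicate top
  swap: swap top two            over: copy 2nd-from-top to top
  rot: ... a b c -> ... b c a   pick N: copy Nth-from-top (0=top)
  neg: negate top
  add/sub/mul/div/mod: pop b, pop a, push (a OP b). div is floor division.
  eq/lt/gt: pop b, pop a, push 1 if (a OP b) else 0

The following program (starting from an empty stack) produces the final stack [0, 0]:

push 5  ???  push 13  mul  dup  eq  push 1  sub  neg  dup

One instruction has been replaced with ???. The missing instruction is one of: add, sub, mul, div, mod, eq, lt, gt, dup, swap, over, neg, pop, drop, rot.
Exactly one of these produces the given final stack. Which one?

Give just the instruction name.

Stack before ???: [5]
Stack after ???:  [-5]
The instruction that transforms [5] -> [-5] is: neg

Answer: neg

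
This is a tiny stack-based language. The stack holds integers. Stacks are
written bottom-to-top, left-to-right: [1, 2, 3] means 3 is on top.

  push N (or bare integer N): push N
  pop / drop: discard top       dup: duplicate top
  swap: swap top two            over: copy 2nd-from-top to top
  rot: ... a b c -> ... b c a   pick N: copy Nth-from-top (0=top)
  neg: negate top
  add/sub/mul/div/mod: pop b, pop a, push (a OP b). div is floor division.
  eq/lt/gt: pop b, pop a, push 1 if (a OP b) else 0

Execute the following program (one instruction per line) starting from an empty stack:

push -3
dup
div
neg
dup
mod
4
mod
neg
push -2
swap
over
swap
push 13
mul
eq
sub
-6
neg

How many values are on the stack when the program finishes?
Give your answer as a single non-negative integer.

Answer: 2

Derivation:
After 'push -3': stack = [-3] (depth 1)
After 'dup': stack = [-3, -3] (depth 2)
After 'div': stack = [1] (depth 1)
After 'neg': stack = [-1] (depth 1)
After 'dup': stack = [-1, -1] (depth 2)
After 'mod': stack = [0] (depth 1)
After 'push 4': stack = [0, 4] (depth 2)
After 'mod': stack = [0] (depth 1)
After 'neg': stack = [0] (depth 1)
After 'push -2': stack = [0, -2] (depth 2)
After 'swap': stack = [-2, 0] (depth 2)
After 'over': stack = [-2, 0, -2] (depth 3)
After 'swap': stack = [-2, -2, 0] (depth 3)
After 'push 13': stack = [-2, -2, 0, 13] (depth 4)
After 'mul': stack = [-2, -2, 0] (depth 3)
After 'eq': stack = [-2, 0] (depth 2)
After 'sub': stack = [-2] (depth 1)
After 'push -6': stack = [-2, -6] (depth 2)
After 'neg': stack = [-2, 6] (depth 2)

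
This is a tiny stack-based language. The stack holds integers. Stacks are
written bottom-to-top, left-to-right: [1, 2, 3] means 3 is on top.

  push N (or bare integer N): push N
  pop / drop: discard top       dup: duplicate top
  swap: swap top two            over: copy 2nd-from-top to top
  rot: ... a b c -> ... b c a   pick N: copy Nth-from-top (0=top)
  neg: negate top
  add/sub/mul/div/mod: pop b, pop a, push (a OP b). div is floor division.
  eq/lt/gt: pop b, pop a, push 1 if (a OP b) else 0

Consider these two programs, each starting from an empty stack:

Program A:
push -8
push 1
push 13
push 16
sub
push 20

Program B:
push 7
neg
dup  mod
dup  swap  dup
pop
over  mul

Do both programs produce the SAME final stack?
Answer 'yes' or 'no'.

Program A trace:
  After 'push -8': [-8]
  After 'push 1': [-8, 1]
  After 'push 13': [-8, 1, 13]
  After 'push 16': [-8, 1, 13, 16]
  After 'sub': [-8, 1, -3]
  After 'push 20': [-8, 1, -3, 20]
Program A final stack: [-8, 1, -3, 20]

Program B trace:
  After 'push 7': [7]
  After 'neg': [-7]
  After 'dup': [-7, -7]
  After 'mod': [0]
  After 'dup': [0, 0]
  After 'swap': [0, 0]
  After 'dup': [0, 0, 0]
  After 'pop': [0, 0]
  After 'over': [0, 0, 0]
  After 'mul': [0, 0]
Program B final stack: [0, 0]
Same: no

Answer: no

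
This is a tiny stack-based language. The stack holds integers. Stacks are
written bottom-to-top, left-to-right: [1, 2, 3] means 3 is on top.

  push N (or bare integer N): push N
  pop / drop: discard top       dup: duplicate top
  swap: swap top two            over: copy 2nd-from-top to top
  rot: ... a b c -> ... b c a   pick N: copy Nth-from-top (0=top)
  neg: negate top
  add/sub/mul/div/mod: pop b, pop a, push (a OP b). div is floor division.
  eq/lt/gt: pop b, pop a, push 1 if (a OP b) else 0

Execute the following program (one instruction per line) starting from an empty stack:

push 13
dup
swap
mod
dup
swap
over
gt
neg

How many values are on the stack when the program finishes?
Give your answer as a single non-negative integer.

After 'push 13': stack = [13] (depth 1)
After 'dup': stack = [13, 13] (depth 2)
After 'swap': stack = [13, 13] (depth 2)
After 'mod': stack = [0] (depth 1)
After 'dup': stack = [0, 0] (depth 2)
After 'swap': stack = [0, 0] (depth 2)
After 'over': stack = [0, 0, 0] (depth 3)
After 'gt': stack = [0, 0] (depth 2)
After 'neg': stack = [0, 0] (depth 2)

Answer: 2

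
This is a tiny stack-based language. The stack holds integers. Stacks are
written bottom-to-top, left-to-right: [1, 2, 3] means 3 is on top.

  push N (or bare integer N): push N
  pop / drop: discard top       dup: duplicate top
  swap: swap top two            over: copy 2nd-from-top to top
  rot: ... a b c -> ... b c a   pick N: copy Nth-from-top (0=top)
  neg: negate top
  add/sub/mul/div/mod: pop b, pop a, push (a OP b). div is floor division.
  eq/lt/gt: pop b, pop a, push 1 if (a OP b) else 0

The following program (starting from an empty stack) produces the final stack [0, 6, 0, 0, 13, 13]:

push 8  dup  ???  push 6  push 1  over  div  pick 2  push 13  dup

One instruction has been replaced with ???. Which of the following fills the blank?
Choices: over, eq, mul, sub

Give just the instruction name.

Answer: sub

Derivation:
Stack before ???: [8, 8]
Stack after ???:  [0]
Checking each choice:
  over: produces [8, 8, 8, 6, 0, 8, 13, 13]
  eq: produces [1, 6, 0, 1, 13, 13]
  mul: produces [64, 6, 0, 64, 13, 13]
  sub: MATCH


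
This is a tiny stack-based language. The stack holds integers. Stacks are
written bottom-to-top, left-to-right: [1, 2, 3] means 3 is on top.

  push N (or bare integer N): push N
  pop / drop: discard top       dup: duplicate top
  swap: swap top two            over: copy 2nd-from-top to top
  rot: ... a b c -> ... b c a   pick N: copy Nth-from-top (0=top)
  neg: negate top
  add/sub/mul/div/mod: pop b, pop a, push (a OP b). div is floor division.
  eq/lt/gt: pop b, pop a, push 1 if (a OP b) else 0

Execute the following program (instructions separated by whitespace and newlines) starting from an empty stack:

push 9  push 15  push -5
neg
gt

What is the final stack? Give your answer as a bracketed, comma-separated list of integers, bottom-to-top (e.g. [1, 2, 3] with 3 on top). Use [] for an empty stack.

Answer: [9, 1]

Derivation:
After 'push 9': [9]
After 'push 15': [9, 15]
After 'push -5': [9, 15, -5]
After 'neg': [9, 15, 5]
After 'gt': [9, 1]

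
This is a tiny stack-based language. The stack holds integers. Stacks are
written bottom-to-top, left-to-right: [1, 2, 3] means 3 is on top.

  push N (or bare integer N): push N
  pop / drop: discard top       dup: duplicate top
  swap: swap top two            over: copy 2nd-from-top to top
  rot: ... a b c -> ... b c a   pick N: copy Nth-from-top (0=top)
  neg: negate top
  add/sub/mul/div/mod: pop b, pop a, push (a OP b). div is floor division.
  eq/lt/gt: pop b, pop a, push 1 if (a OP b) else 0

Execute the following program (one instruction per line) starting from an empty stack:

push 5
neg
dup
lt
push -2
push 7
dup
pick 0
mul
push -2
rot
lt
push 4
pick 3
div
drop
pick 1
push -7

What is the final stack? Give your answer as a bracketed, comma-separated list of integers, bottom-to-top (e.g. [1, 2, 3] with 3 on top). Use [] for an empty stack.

Answer: [0, -2, 49, 1, 49, -7]

Derivation:
After 'push 5': [5]
After 'neg': [-5]
After 'dup': [-5, -5]
After 'lt': [0]
After 'push -2': [0, -2]
After 'push 7': [0, -2, 7]
After 'dup': [0, -2, 7, 7]
After 'pick 0': [0, -2, 7, 7, 7]
After 'mul': [0, -2, 7, 49]
After 'push -2': [0, -2, 7, 49, -2]
After 'rot': [0, -2, 49, -2, 7]
After 'lt': [0, -2, 49, 1]
After 'push 4': [0, -2, 49, 1, 4]
After 'pick 3': [0, -2, 49, 1, 4, -2]
After 'div': [0, -2, 49, 1, -2]
After 'drop': [0, -2, 49, 1]
After 'pick 1': [0, -2, 49, 1, 49]
After 'push -7': [0, -2, 49, 1, 49, -7]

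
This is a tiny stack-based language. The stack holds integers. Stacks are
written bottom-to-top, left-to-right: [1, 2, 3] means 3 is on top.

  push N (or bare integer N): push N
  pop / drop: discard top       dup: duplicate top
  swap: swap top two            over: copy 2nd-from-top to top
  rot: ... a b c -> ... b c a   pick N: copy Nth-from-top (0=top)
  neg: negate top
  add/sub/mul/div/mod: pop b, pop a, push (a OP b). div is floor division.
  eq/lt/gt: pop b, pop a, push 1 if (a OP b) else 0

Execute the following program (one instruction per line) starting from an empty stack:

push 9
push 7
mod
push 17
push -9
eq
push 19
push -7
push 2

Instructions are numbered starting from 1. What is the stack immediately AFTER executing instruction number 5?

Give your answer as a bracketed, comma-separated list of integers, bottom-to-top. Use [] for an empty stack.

Answer: [2, 17, -9]

Derivation:
Step 1 ('push 9'): [9]
Step 2 ('push 7'): [9, 7]
Step 3 ('mod'): [2]
Step 4 ('push 17'): [2, 17]
Step 5 ('push -9'): [2, 17, -9]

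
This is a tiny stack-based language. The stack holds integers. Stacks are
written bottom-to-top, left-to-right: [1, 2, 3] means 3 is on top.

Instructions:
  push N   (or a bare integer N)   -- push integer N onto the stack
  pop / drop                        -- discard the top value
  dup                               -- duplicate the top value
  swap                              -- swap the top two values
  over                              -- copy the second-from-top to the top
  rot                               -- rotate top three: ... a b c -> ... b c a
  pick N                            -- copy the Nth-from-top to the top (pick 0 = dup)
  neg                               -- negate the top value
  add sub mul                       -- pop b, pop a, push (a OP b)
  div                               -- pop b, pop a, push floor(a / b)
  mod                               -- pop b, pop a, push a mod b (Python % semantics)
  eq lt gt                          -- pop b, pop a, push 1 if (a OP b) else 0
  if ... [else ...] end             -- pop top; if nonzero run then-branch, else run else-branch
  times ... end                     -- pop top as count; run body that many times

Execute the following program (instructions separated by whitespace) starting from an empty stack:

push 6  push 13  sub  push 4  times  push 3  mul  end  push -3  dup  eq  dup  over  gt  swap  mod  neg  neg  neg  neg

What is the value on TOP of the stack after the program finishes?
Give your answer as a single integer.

After 'push 6': [6]
After 'push 13': [6, 13]
After 'sub': [-7]
After 'push 4': [-7, 4]
After 'times': [-7]
After 'push 3': [-7, 3]
After 'mul': [-21]
After 'push 3': [-21, 3]
After 'mul': [-63]
After 'push 3': [-63, 3]
  ...
After 'eq': [-567, 1]
After 'dup': [-567, 1, 1]
After 'over': [-567, 1, 1, 1]
After 'gt': [-567, 1, 0]
After 'swap': [-567, 0, 1]
After 'mod': [-567, 0]
After 'neg': [-567, 0]
After 'neg': [-567, 0]
After 'neg': [-567, 0]
After 'neg': [-567, 0]

Answer: 0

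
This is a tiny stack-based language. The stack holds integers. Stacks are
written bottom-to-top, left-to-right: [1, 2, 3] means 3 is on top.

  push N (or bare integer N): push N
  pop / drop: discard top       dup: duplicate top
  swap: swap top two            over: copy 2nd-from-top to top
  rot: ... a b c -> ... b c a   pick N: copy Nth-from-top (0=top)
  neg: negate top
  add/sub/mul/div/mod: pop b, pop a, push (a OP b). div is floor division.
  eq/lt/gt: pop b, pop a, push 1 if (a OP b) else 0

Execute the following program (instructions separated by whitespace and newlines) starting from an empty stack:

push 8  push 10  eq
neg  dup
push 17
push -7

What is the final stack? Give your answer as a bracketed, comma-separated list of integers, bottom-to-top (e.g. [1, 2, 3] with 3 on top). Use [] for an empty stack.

After 'push 8': [8]
After 'push 10': [8, 10]
After 'eq': [0]
After 'neg': [0]
After 'dup': [0, 0]
After 'push 17': [0, 0, 17]
After 'push -7': [0, 0, 17, -7]

Answer: [0, 0, 17, -7]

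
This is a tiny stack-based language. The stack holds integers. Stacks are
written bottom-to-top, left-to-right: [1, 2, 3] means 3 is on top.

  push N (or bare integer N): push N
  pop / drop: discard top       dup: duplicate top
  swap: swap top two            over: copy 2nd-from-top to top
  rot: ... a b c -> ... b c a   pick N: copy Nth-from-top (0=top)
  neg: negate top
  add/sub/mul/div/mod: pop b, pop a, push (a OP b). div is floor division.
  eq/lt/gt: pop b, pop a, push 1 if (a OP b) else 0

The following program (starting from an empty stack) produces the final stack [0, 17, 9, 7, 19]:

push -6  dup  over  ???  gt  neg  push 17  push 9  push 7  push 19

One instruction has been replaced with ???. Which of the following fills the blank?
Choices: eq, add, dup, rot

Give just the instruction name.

Answer: eq

Derivation:
Stack before ???: [-6, -6, -6]
Stack after ???:  [-6, 1]
Checking each choice:
  eq: MATCH
  add: produces [-1, 17, 9, 7, 19]
  dup: produces [-6, -6, 0, 17, 9, 7, 19]
  rot: produces [-6, 0, 17, 9, 7, 19]


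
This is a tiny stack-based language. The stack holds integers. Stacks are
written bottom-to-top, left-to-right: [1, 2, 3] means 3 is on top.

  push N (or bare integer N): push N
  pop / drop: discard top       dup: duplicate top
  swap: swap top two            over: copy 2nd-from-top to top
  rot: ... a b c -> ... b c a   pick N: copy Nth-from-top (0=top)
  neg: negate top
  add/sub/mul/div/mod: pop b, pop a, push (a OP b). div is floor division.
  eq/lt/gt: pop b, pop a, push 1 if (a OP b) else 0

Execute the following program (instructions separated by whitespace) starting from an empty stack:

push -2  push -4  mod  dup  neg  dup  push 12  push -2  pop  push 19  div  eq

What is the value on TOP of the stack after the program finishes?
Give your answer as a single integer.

After 'push -2': [-2]
After 'push -4': [-2, -4]
After 'mod': [-2]
After 'dup': [-2, -2]
After 'neg': [-2, 2]
After 'dup': [-2, 2, 2]
After 'push 12': [-2, 2, 2, 12]
After 'push -2': [-2, 2, 2, 12, -2]
After 'pop': [-2, 2, 2, 12]
After 'push 19': [-2, 2, 2, 12, 19]
After 'div': [-2, 2, 2, 0]
After 'eq': [-2, 2, 0]

Answer: 0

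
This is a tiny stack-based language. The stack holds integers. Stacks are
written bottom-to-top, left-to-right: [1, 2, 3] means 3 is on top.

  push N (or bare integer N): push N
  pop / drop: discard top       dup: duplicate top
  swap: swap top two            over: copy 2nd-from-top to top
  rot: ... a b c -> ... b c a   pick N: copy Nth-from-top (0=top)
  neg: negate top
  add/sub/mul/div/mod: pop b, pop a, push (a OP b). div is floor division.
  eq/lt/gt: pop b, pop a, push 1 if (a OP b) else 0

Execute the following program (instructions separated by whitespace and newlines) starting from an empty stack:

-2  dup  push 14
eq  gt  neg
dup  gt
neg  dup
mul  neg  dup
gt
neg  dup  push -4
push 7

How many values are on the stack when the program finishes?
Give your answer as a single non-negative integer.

After 'push -2': stack = [-2] (depth 1)
After 'dup': stack = [-2, -2] (depth 2)
After 'push 14': stack = [-2, -2, 14] (depth 3)
After 'eq': stack = [-2, 0] (depth 2)
After 'gt': stack = [0] (depth 1)
After 'neg': stack = [0] (depth 1)
After 'dup': stack = [0, 0] (depth 2)
After 'gt': stack = [0] (depth 1)
After 'neg': stack = [0] (depth 1)
After 'dup': stack = [0, 0] (depth 2)
After 'mul': stack = [0] (depth 1)
After 'neg': stack = [0] (depth 1)
After 'dup': stack = [0, 0] (depth 2)
After 'gt': stack = [0] (depth 1)
After 'neg': stack = [0] (depth 1)
After 'dup': stack = [0, 0] (depth 2)
After 'push -4': stack = [0, 0, -4] (depth 3)
After 'push 7': stack = [0, 0, -4, 7] (depth 4)

Answer: 4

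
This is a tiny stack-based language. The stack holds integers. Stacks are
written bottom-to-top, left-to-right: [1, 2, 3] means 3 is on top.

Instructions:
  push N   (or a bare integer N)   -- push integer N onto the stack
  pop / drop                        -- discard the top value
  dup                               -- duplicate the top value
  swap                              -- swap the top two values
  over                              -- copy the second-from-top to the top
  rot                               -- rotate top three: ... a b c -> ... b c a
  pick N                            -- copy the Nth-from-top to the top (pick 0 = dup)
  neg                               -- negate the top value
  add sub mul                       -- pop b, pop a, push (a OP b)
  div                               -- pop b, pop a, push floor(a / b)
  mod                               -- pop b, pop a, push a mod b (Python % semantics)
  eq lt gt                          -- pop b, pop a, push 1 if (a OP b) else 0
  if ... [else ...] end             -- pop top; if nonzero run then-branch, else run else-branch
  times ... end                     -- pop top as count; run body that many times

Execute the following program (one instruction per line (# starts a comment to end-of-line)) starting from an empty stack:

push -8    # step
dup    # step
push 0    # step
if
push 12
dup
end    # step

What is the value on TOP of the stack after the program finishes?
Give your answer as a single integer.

After 'push -8': [-8]
After 'dup': [-8, -8]
After 'push 0': [-8, -8, 0]
After 'if': [-8, -8]

Answer: -8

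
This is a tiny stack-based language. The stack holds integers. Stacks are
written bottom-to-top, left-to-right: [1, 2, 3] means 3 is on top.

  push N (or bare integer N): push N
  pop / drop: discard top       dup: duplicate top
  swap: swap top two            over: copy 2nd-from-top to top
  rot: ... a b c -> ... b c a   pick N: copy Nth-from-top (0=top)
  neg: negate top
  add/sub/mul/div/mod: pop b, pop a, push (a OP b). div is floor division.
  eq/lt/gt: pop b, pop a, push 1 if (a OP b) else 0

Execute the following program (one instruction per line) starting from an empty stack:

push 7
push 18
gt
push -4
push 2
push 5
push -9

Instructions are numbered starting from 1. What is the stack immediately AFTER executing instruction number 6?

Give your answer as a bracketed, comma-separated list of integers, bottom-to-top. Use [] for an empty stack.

Answer: [0, -4, 2, 5]

Derivation:
Step 1 ('push 7'): [7]
Step 2 ('push 18'): [7, 18]
Step 3 ('gt'): [0]
Step 4 ('push -4'): [0, -4]
Step 5 ('push 2'): [0, -4, 2]
Step 6 ('push 5'): [0, -4, 2, 5]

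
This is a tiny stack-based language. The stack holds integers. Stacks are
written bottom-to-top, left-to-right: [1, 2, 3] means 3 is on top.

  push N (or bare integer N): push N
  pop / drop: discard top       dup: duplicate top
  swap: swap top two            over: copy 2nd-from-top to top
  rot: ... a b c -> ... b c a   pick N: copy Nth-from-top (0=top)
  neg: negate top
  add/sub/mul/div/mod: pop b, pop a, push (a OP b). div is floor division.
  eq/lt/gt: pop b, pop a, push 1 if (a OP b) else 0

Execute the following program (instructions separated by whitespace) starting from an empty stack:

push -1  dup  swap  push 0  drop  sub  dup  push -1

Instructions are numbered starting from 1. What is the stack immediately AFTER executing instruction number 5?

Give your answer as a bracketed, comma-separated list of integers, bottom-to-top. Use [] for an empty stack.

Answer: [-1, -1]

Derivation:
Step 1 ('push -1'): [-1]
Step 2 ('dup'): [-1, -1]
Step 3 ('swap'): [-1, -1]
Step 4 ('push 0'): [-1, -1, 0]
Step 5 ('drop'): [-1, -1]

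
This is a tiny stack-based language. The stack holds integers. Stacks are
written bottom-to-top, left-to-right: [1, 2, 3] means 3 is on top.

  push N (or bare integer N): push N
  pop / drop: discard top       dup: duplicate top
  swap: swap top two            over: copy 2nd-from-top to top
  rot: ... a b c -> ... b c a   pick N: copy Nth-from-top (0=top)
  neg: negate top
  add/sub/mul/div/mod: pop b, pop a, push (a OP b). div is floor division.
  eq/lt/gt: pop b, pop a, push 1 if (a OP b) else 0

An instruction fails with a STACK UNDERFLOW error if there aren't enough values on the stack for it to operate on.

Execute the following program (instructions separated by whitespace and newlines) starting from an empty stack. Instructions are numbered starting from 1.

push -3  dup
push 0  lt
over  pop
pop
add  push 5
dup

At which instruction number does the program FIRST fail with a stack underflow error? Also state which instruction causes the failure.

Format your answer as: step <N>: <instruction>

Step 1 ('push -3'): stack = [-3], depth = 1
Step 2 ('dup'): stack = [-3, -3], depth = 2
Step 3 ('push 0'): stack = [-3, -3, 0], depth = 3
Step 4 ('lt'): stack = [-3, 1], depth = 2
Step 5 ('over'): stack = [-3, 1, -3], depth = 3
Step 6 ('pop'): stack = [-3, 1], depth = 2
Step 7 ('pop'): stack = [-3], depth = 1
Step 8 ('add'): needs 2 value(s) but depth is 1 — STACK UNDERFLOW

Answer: step 8: add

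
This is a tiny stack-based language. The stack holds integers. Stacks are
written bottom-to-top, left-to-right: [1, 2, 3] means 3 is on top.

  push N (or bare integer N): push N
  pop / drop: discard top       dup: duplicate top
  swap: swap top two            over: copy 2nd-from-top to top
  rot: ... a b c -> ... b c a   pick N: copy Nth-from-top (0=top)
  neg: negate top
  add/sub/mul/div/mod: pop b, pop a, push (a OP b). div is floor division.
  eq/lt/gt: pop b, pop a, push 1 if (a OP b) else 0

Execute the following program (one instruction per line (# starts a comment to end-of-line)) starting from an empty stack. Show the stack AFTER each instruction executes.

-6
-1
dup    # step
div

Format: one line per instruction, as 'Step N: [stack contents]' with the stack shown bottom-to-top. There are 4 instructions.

Step 1: [-6]
Step 2: [-6, -1]
Step 3: [-6, -1, -1]
Step 4: [-6, 1]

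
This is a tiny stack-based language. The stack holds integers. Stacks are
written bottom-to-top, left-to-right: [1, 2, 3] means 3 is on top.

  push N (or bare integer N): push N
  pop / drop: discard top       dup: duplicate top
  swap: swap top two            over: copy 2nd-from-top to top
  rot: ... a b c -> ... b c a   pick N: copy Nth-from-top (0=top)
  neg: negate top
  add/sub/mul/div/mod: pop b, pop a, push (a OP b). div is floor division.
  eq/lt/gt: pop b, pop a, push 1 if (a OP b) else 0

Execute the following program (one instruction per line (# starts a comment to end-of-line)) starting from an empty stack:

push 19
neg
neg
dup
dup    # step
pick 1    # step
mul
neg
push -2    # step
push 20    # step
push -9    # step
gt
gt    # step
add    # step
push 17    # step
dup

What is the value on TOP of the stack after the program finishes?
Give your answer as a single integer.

Answer: 17

Derivation:
After 'push 19': [19]
After 'neg': [-19]
After 'neg': [19]
After 'dup': [19, 19]
After 'dup': [19, 19, 19]
After 'pick 1': [19, 19, 19, 19]
After 'mul': [19, 19, 361]
After 'neg': [19, 19, -361]
After 'push -2': [19, 19, -361, -2]
After 'push 20': [19, 19, -361, -2, 20]
After 'push -9': [19, 19, -361, -2, 20, -9]
After 'gt': [19, 19, -361, -2, 1]
After 'gt': [19, 19, -361, 0]
After 'add': [19, 19, -361]
After 'push 17': [19, 19, -361, 17]
After 'dup': [19, 19, -361, 17, 17]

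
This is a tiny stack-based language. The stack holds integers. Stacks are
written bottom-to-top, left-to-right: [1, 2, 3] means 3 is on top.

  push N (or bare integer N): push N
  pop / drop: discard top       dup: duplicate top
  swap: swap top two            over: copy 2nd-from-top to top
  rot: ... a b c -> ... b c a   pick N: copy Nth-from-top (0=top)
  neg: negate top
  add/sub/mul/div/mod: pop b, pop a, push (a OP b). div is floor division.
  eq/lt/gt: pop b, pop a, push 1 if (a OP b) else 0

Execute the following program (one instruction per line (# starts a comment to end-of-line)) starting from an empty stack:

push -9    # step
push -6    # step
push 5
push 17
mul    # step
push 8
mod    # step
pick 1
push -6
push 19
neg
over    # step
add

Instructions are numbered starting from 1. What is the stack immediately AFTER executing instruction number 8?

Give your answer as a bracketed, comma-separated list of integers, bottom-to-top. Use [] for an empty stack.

Answer: [-9, -6, 5, -6]

Derivation:
Step 1 ('push -9'): [-9]
Step 2 ('push -6'): [-9, -6]
Step 3 ('push 5'): [-9, -6, 5]
Step 4 ('push 17'): [-9, -6, 5, 17]
Step 5 ('mul'): [-9, -6, 85]
Step 6 ('push 8'): [-9, -6, 85, 8]
Step 7 ('mod'): [-9, -6, 5]
Step 8 ('pick 1'): [-9, -6, 5, -6]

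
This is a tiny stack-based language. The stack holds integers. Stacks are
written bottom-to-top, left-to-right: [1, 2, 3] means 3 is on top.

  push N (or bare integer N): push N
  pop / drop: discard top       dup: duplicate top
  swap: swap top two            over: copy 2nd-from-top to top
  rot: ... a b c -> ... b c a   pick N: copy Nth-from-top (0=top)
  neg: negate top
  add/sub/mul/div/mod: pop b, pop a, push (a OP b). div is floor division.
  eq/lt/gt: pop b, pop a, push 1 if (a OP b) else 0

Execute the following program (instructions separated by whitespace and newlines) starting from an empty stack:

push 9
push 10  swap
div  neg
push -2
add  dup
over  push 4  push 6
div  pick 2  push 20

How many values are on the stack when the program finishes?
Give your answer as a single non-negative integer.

After 'push 9': stack = [9] (depth 1)
After 'push 10': stack = [9, 10] (depth 2)
After 'swap': stack = [10, 9] (depth 2)
After 'div': stack = [1] (depth 1)
After 'neg': stack = [-1] (depth 1)
After 'push -2': stack = [-1, -2] (depth 2)
After 'add': stack = [-3] (depth 1)
After 'dup': stack = [-3, -3] (depth 2)
After 'over': stack = [-3, -3, -3] (depth 3)
After 'push 4': stack = [-3, -3, -3, 4] (depth 4)
After 'push 6': stack = [-3, -3, -3, 4, 6] (depth 5)
After 'div': stack = [-3, -3, -3, 0] (depth 4)
After 'pick 2': stack = [-3, -3, -3, 0, -3] (depth 5)
After 'push 20': stack = [-3, -3, -3, 0, -3, 20] (depth 6)

Answer: 6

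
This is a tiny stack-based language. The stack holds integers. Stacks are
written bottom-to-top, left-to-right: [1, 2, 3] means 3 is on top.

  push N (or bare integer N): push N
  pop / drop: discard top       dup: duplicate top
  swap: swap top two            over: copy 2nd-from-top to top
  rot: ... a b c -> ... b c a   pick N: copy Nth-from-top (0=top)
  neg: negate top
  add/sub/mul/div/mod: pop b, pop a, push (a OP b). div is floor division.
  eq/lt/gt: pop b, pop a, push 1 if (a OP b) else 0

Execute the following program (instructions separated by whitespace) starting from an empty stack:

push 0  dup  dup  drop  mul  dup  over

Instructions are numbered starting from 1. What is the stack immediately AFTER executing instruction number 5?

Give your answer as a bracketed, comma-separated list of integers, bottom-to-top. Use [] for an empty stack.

Answer: [0]

Derivation:
Step 1 ('push 0'): [0]
Step 2 ('dup'): [0, 0]
Step 3 ('dup'): [0, 0, 0]
Step 4 ('drop'): [0, 0]
Step 5 ('mul'): [0]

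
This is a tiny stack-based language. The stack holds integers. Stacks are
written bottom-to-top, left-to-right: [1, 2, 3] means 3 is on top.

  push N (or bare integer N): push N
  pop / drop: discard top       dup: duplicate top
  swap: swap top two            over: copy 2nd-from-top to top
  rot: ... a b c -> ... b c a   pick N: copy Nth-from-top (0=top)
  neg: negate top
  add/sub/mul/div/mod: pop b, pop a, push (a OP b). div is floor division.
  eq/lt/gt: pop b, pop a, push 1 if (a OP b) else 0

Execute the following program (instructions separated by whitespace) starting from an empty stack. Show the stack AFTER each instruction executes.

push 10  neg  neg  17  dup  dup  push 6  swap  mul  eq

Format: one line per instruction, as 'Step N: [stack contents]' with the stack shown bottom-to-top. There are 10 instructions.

Step 1: [10]
Step 2: [-10]
Step 3: [10]
Step 4: [10, 17]
Step 5: [10, 17, 17]
Step 6: [10, 17, 17, 17]
Step 7: [10, 17, 17, 17, 6]
Step 8: [10, 17, 17, 6, 17]
Step 9: [10, 17, 17, 102]
Step 10: [10, 17, 0]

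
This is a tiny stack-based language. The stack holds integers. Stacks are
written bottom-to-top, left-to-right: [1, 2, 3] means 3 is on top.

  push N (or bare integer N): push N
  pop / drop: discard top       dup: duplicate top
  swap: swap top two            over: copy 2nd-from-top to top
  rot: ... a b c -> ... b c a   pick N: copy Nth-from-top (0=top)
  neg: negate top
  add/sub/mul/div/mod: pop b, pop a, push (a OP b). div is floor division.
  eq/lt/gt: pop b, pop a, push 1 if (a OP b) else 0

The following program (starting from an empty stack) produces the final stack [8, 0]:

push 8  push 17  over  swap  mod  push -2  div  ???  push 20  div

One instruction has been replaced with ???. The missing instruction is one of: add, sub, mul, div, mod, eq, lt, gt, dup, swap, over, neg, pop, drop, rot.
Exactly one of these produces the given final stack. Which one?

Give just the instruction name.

Stack before ???: [8, -4]
Stack after ???:  [8, 4]
The instruction that transforms [8, -4] -> [8, 4] is: neg

Answer: neg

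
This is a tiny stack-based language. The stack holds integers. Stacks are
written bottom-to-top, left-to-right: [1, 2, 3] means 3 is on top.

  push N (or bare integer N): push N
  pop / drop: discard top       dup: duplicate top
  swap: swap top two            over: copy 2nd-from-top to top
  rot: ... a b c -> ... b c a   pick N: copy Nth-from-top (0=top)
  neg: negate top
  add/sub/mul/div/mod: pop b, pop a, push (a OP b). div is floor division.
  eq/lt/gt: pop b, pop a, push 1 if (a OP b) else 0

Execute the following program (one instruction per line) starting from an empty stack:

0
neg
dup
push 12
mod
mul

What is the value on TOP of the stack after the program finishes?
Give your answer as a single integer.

After 'push 0': [0]
After 'neg': [0]
After 'dup': [0, 0]
After 'push 12': [0, 0, 12]
After 'mod': [0, 0]
After 'mul': [0]

Answer: 0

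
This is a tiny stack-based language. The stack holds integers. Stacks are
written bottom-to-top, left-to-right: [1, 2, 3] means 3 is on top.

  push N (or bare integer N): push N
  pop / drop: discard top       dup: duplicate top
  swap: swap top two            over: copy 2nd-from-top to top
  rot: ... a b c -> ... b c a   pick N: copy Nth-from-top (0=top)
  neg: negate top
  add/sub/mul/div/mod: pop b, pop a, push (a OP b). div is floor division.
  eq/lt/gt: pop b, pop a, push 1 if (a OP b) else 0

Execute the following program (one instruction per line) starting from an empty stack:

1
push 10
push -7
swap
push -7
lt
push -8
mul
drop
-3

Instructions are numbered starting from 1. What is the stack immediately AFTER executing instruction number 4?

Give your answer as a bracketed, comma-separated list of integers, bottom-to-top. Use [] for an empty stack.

Answer: [1, -7, 10]

Derivation:
Step 1 ('1'): [1]
Step 2 ('push 10'): [1, 10]
Step 3 ('push -7'): [1, 10, -7]
Step 4 ('swap'): [1, -7, 10]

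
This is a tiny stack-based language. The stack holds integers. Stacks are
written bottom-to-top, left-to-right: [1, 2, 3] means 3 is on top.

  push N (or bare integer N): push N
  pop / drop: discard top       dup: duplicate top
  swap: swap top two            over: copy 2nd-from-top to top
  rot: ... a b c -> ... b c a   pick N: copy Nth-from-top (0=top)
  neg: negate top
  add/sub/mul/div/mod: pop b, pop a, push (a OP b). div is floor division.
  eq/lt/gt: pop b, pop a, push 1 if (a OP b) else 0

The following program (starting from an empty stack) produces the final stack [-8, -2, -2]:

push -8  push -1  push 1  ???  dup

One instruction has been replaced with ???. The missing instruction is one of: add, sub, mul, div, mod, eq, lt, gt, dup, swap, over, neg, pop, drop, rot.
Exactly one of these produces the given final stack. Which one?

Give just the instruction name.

Answer: sub

Derivation:
Stack before ???: [-8, -1, 1]
Stack after ???:  [-8, -2]
The instruction that transforms [-8, -1, 1] -> [-8, -2] is: sub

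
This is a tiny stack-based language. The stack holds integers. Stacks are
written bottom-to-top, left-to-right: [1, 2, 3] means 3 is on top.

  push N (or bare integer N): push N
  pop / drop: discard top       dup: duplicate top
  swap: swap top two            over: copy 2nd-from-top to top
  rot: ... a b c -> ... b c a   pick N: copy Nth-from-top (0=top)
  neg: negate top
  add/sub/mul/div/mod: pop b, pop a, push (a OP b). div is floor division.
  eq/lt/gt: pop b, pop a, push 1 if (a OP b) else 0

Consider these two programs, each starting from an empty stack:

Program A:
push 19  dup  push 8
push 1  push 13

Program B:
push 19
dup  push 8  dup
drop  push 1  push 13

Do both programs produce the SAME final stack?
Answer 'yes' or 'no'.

Program A trace:
  After 'push 19': [19]
  After 'dup': [19, 19]
  After 'push 8': [19, 19, 8]
  After 'push 1': [19, 19, 8, 1]
  After 'push 13': [19, 19, 8, 1, 13]
Program A final stack: [19, 19, 8, 1, 13]

Program B trace:
  After 'push 19': [19]
  After 'dup': [19, 19]
  After 'push 8': [19, 19, 8]
  After 'dup': [19, 19, 8, 8]
  After 'drop': [19, 19, 8]
  After 'push 1': [19, 19, 8, 1]
  After 'push 13': [19, 19, 8, 1, 13]
Program B final stack: [19, 19, 8, 1, 13]
Same: yes

Answer: yes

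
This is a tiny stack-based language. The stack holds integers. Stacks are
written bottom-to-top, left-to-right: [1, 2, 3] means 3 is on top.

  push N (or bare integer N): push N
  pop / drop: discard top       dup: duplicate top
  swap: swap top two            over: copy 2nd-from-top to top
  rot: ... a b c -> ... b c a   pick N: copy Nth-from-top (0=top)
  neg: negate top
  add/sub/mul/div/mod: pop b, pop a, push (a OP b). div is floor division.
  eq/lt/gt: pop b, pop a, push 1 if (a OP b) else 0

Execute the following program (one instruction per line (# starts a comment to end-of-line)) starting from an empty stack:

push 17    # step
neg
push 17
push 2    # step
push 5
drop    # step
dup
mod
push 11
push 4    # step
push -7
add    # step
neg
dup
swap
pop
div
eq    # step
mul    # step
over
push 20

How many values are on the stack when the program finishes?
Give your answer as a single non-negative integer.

Answer: 4

Derivation:
After 'push 17': stack = [17] (depth 1)
After 'neg': stack = [-17] (depth 1)
After 'push 17': stack = [-17, 17] (depth 2)
After 'push 2': stack = [-17, 17, 2] (depth 3)
After 'push 5': stack = [-17, 17, 2, 5] (depth 4)
After 'drop': stack = [-17, 17, 2] (depth 3)
After 'dup': stack = [-17, 17, 2, 2] (depth 4)
After 'mod': stack = [-17, 17, 0] (depth 3)
After 'push 11': stack = [-17, 17, 0, 11] (depth 4)
After 'push 4': stack = [-17, 17, 0, 11, 4] (depth 5)
  ...
After 'add': stack = [-17, 17, 0, 11, -3] (depth 5)
After 'neg': stack = [-17, 17, 0, 11, 3] (depth 5)
After 'dup': stack = [-17, 17, 0, 11, 3, 3] (depth 6)
After 'swap': stack = [-17, 17, 0, 11, 3, 3] (depth 6)
After 'pop': stack = [-17, 17, 0, 11, 3] (depth 5)
After 'div': stack = [-17, 17, 0, 3] (depth 4)
After 'eq': stack = [-17, 17, 0] (depth 3)
After 'mul': stack = [-17, 0] (depth 2)
After 'over': stack = [-17, 0, -17] (depth 3)
After 'push 20': stack = [-17, 0, -17, 20] (depth 4)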